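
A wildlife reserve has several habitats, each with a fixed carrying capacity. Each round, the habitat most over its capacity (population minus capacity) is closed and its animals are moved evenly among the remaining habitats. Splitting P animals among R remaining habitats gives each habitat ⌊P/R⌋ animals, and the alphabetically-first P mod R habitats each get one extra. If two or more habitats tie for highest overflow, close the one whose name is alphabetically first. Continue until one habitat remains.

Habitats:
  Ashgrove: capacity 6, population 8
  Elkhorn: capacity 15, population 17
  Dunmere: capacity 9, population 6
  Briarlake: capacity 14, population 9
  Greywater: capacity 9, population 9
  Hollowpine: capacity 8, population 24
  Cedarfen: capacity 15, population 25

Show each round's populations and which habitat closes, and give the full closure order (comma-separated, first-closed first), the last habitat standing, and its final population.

Round 1: Ashgrove=8 Briarlake=9 Cedarfen=25 Dunmere=6 Elkhorn=17 Greywater=9 Hollowpine=24 → close Hollowpine (overflow 16)
  24÷6 = 4 each, +1 to first 0
Round 2: Ashgrove=12 Briarlake=13 Cedarfen=29 Dunmere=10 Elkhorn=21 Greywater=13 → close Cedarfen (overflow 14)
  29÷5 = 5 each, +1 to first 4
Round 3: Ashgrove=18 Briarlake=19 Dunmere=16 Elkhorn=27 Greywater=18 → close Ashgrove (overflow 12)
  18÷4 = 4 each, +1 to first 2
Round 4: Briarlake=24 Dunmere=21 Elkhorn=31 Greywater=22 → close Elkhorn (overflow 16)
  31÷3 = 10 each, +1 to first 1
Round 5: Briarlake=35 Dunmere=31 Greywater=32 → close Greywater (overflow 23)
  32÷2 = 16 each, +1 to first 0
Round 6: Briarlake=51 Dunmere=47 → close Dunmere (overflow 38)
  47÷1 = 47 each, +1 to first 0

Closure order: Hollowpine, Cedarfen, Ashgrove, Elkhorn, Greywater, Dunmere
Last habitat: Briarlake with 98 animals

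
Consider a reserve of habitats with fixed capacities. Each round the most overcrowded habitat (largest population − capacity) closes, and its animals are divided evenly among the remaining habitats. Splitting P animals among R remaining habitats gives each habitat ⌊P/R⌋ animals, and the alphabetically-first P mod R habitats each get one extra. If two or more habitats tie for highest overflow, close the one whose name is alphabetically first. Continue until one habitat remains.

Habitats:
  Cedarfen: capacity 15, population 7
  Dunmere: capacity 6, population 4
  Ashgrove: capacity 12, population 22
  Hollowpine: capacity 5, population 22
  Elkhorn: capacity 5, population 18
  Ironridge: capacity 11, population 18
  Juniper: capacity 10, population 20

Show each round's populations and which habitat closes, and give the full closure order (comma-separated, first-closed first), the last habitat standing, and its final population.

Closure order: Hollowpine, Elkhorn, Ashgrove, Juniper, Ironridge, Dunmere
Last habitat: Cedarfen with 111 animals

Round 1: Ashgrove=22 Cedarfen=7 Dunmere=4 Elkhorn=18 Hollowpine=22 Ironridge=18 Juniper=20 → close Hollowpine (overflow 17)
  22÷6 = 3 each, +1 to first 4
Round 2: Ashgrove=26 Cedarfen=11 Dunmere=8 Elkhorn=22 Ironridge=21 Juniper=23 → close Elkhorn (overflow 17)
  22÷5 = 4 each, +1 to first 2
Round 3: Ashgrove=31 Cedarfen=16 Dunmere=12 Ironridge=25 Juniper=27 → close Ashgrove (overflow 19)
  31÷4 = 7 each, +1 to first 3
Round 4: Cedarfen=24 Dunmere=20 Ironridge=33 Juniper=34 → close Juniper (overflow 24)
  34÷3 = 11 each, +1 to first 1
Round 5: Cedarfen=36 Dunmere=31 Ironridge=44 → close Ironridge (overflow 33)
  44÷2 = 22 each, +1 to first 0
Round 6: Cedarfen=58 Dunmere=53 → close Dunmere (overflow 47)
  53÷1 = 53 each, +1 to first 0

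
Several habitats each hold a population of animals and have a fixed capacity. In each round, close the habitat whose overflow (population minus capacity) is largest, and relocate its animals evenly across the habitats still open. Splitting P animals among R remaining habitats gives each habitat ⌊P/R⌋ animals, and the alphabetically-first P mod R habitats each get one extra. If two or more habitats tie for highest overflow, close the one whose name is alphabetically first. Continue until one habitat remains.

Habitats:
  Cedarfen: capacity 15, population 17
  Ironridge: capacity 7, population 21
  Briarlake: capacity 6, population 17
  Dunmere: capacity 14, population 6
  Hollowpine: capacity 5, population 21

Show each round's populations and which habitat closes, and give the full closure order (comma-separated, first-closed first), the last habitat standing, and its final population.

Round 1: Briarlake=17 Cedarfen=17 Dunmere=6 Hollowpine=21 Ironridge=21 → close Hollowpine (overflow 16)
  21÷4 = 5 each, +1 to first 1
Round 2: Briarlake=23 Cedarfen=22 Dunmere=11 Ironridge=26 → close Ironridge (overflow 19)
  26÷3 = 8 each, +1 to first 2
Round 3: Briarlake=32 Cedarfen=31 Dunmere=19 → close Briarlake (overflow 26)
  32÷2 = 16 each, +1 to first 0
Round 4: Cedarfen=47 Dunmere=35 → close Cedarfen (overflow 32)
  47÷1 = 47 each, +1 to first 0

Closure order: Hollowpine, Ironridge, Briarlake, Cedarfen
Last habitat: Dunmere with 82 animals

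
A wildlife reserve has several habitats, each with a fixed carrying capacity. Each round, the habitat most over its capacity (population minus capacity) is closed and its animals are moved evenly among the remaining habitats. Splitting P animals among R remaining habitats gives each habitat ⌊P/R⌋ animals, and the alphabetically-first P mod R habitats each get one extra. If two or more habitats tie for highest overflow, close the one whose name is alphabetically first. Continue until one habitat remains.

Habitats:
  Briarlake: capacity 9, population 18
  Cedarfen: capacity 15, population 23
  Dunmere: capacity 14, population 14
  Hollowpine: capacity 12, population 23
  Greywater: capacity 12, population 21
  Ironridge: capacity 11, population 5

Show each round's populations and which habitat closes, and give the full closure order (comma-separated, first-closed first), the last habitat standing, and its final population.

Round 1: Briarlake=18 Cedarfen=23 Dunmere=14 Greywater=21 Hollowpine=23 Ironridge=5 → close Hollowpine (overflow 11)
  23÷5 = 4 each, +1 to first 3
Round 2: Briarlake=23 Cedarfen=28 Dunmere=19 Greywater=25 Ironridge=9 → close Briarlake (overflow 14)
  23÷4 = 5 each, +1 to first 3
Round 3: Cedarfen=34 Dunmere=25 Greywater=31 Ironridge=14 → close Cedarfen (overflow 19)
  34÷3 = 11 each, +1 to first 1
Round 4: Dunmere=37 Greywater=42 Ironridge=25 → close Greywater (overflow 30)
  42÷2 = 21 each, +1 to first 0
Round 5: Dunmere=58 Ironridge=46 → close Dunmere (overflow 44)
  58÷1 = 58 each, +1 to first 0

Closure order: Hollowpine, Briarlake, Cedarfen, Greywater, Dunmere
Last habitat: Ironridge with 104 animals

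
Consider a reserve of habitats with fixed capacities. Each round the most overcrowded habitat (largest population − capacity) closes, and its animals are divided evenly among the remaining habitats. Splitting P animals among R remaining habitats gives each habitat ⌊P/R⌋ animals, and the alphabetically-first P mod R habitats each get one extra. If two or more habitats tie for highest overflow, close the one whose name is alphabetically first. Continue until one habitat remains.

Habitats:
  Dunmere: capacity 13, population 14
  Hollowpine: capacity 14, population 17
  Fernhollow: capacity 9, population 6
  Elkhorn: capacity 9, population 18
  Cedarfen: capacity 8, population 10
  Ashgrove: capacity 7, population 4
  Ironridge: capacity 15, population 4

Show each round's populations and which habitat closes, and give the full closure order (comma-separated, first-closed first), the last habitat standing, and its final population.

Closure order: Elkhorn, Hollowpine, Cedarfen, Dunmere, Ashgrove, Fernhollow
Last habitat: Ironridge with 73 animals

Round 1: Ashgrove=4 Cedarfen=10 Dunmere=14 Elkhorn=18 Fernhollow=6 Hollowpine=17 Ironridge=4 → close Elkhorn (overflow 9)
  18÷6 = 3 each, +1 to first 0
Round 2: Ashgrove=7 Cedarfen=13 Dunmere=17 Fernhollow=9 Hollowpine=20 Ironridge=7 → close Hollowpine (overflow 6)
  20÷5 = 4 each, +1 to first 0
Round 3: Ashgrove=11 Cedarfen=17 Dunmere=21 Fernhollow=13 Ironridge=11 → close Cedarfen (overflow 9)
  17÷4 = 4 each, +1 to first 1
Round 4: Ashgrove=16 Dunmere=25 Fernhollow=17 Ironridge=15 → close Dunmere (overflow 12)
  25÷3 = 8 each, +1 to first 1
Round 5: Ashgrove=25 Fernhollow=25 Ironridge=23 → close Ashgrove (overflow 18)
  25÷2 = 12 each, +1 to first 1
Round 6: Fernhollow=38 Ironridge=35 → close Fernhollow (overflow 29)
  38÷1 = 38 each, +1 to first 0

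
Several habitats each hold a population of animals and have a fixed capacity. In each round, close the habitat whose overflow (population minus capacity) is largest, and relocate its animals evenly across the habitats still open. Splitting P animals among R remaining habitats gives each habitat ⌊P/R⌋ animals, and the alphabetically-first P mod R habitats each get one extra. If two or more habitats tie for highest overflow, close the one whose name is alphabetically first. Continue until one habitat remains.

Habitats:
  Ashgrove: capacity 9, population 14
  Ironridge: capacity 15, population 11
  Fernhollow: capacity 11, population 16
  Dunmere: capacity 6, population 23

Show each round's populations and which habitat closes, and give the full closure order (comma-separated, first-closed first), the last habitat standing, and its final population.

Round 1: Ashgrove=14 Dunmere=23 Fernhollow=16 Ironridge=11 → close Dunmere (overflow 17)
  23÷3 = 7 each, +1 to first 2
Round 2: Ashgrove=22 Fernhollow=24 Ironridge=18 → close Ashgrove (overflow 13)
  22÷2 = 11 each, +1 to first 0
Round 3: Fernhollow=35 Ironridge=29 → close Fernhollow (overflow 24)
  35÷1 = 35 each, +1 to first 0

Closure order: Dunmere, Ashgrove, Fernhollow
Last habitat: Ironridge with 64 animals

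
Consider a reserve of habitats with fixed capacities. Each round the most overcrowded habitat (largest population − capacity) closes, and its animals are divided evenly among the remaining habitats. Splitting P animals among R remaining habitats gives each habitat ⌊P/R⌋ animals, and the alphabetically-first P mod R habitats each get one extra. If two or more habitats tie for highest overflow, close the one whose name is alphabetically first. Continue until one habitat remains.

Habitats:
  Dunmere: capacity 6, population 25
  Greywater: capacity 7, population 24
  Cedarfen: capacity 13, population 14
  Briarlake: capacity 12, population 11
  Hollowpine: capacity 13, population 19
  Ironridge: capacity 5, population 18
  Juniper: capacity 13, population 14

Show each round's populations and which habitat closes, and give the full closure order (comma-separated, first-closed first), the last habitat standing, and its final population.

Closure order: Dunmere, Greywater, Ironridge, Hollowpine, Cedarfen, Briarlake
Last habitat: Juniper with 125 animals

Round 1: Briarlake=11 Cedarfen=14 Dunmere=25 Greywater=24 Hollowpine=19 Ironridge=18 Juniper=14 → close Dunmere (overflow 19)
  25÷6 = 4 each, +1 to first 1
Round 2: Briarlake=16 Cedarfen=18 Greywater=28 Hollowpine=23 Ironridge=22 Juniper=18 → close Greywater (overflow 21)
  28÷5 = 5 each, +1 to first 3
Round 3: Briarlake=22 Cedarfen=24 Hollowpine=29 Ironridge=27 Juniper=23 → close Ironridge (overflow 22)
  27÷4 = 6 each, +1 to first 3
Round 4: Briarlake=29 Cedarfen=31 Hollowpine=36 Juniper=29 → close Hollowpine (overflow 23)
  36÷3 = 12 each, +1 to first 0
Round 5: Briarlake=41 Cedarfen=43 Juniper=41 → close Cedarfen (overflow 30)
  43÷2 = 21 each, +1 to first 1
Round 6: Briarlake=63 Juniper=62 → close Briarlake (overflow 51)
  63÷1 = 63 each, +1 to first 0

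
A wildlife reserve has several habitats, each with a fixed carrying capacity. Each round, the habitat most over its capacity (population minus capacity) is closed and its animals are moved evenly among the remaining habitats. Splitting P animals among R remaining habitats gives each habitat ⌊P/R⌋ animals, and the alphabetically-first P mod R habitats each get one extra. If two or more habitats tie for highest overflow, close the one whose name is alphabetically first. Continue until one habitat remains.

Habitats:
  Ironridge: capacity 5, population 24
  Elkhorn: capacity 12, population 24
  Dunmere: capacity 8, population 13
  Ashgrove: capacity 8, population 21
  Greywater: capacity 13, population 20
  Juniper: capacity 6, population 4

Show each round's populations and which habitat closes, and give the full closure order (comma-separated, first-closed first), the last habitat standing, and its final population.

Round 1: Ashgrove=21 Dunmere=13 Elkhorn=24 Greywater=20 Ironridge=24 Juniper=4 → close Ironridge (overflow 19)
  24÷5 = 4 each, +1 to first 4
Round 2: Ashgrove=26 Dunmere=18 Elkhorn=29 Greywater=25 Juniper=8 → close Ashgrove (overflow 18)
  26÷4 = 6 each, +1 to first 2
Round 3: Dunmere=25 Elkhorn=36 Greywater=31 Juniper=14 → close Elkhorn (overflow 24)
  36÷3 = 12 each, +1 to first 0
Round 4: Dunmere=37 Greywater=43 Juniper=26 → close Greywater (overflow 30)
  43÷2 = 21 each, +1 to first 1
Round 5: Dunmere=59 Juniper=47 → close Dunmere (overflow 51)
  59÷1 = 59 each, +1 to first 0

Closure order: Ironridge, Ashgrove, Elkhorn, Greywater, Dunmere
Last habitat: Juniper with 106 animals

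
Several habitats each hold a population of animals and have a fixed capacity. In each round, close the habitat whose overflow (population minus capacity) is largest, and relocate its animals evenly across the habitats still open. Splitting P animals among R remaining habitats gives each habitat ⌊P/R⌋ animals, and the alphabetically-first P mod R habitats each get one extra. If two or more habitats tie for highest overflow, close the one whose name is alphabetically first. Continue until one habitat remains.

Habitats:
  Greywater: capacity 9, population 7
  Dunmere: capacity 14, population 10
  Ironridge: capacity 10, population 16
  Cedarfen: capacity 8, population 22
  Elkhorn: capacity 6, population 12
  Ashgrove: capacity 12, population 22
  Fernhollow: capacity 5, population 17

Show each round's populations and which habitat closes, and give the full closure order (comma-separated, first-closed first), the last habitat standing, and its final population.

Round 1: Ashgrove=22 Cedarfen=22 Dunmere=10 Elkhorn=12 Fernhollow=17 Greywater=7 Ironridge=16 → close Cedarfen (overflow 14)
  22÷6 = 3 each, +1 to first 4
Round 2: Ashgrove=26 Dunmere=14 Elkhorn=16 Fernhollow=21 Greywater=10 Ironridge=19 → close Fernhollow (overflow 16)
  21÷5 = 4 each, +1 to first 1
Round 3: Ashgrove=31 Dunmere=18 Elkhorn=20 Greywater=14 Ironridge=23 → close Ashgrove (overflow 19)
  31÷4 = 7 each, +1 to first 3
Round 4: Dunmere=26 Elkhorn=28 Greywater=22 Ironridge=30 → close Elkhorn (overflow 22)
  28÷3 = 9 each, +1 to first 1
Round 5: Dunmere=36 Greywater=31 Ironridge=39 → close Ironridge (overflow 29)
  39÷2 = 19 each, +1 to first 1
Round 6: Dunmere=56 Greywater=50 → close Dunmere (overflow 42)
  56÷1 = 56 each, +1 to first 0

Closure order: Cedarfen, Fernhollow, Ashgrove, Elkhorn, Ironridge, Dunmere
Last habitat: Greywater with 106 animals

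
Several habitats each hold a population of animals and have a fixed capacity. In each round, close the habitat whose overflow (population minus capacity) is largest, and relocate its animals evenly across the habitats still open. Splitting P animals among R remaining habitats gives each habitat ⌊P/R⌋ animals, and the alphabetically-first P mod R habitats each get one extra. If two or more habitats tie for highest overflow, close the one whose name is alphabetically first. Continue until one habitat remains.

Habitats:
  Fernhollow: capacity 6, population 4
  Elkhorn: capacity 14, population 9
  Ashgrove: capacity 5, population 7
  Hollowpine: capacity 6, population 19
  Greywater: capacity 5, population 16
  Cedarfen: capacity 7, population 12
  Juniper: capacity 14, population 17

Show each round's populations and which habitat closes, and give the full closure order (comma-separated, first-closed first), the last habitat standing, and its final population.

Round 1: Ashgrove=7 Cedarfen=12 Elkhorn=9 Fernhollow=4 Greywater=16 Hollowpine=19 Juniper=17 → close Hollowpine (overflow 13)
  19÷6 = 3 each, +1 to first 1
Round 2: Ashgrove=11 Cedarfen=15 Elkhorn=12 Fernhollow=7 Greywater=19 Juniper=20 → close Greywater (overflow 14)
  19÷5 = 3 each, +1 to first 4
Round 3: Ashgrove=15 Cedarfen=19 Elkhorn=16 Fernhollow=11 Juniper=23 → close Cedarfen (overflow 12)
  19÷4 = 4 each, +1 to first 3
Round 4: Ashgrove=20 Elkhorn=21 Fernhollow=16 Juniper=27 → close Ashgrove (overflow 15)
  20÷3 = 6 each, +1 to first 2
Round 5: Elkhorn=28 Fernhollow=23 Juniper=33 → close Juniper (overflow 19)
  33÷2 = 16 each, +1 to first 1
Round 6: Elkhorn=45 Fernhollow=39 → close Fernhollow (overflow 33)
  39÷1 = 39 each, +1 to first 0

Closure order: Hollowpine, Greywater, Cedarfen, Ashgrove, Juniper, Fernhollow
Last habitat: Elkhorn with 84 animals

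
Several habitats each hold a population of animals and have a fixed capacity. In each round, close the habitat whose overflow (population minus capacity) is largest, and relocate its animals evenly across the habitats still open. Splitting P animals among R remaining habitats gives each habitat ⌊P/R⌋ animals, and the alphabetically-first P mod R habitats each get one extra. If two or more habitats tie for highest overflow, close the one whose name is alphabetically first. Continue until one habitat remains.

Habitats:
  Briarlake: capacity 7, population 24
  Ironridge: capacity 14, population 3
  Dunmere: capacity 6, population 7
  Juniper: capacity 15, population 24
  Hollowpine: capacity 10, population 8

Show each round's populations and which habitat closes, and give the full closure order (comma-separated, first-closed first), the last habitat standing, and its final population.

Closure order: Briarlake, Juniper, Dunmere, Hollowpine
Last habitat: Ironridge with 66 animals

Round 1: Briarlake=24 Dunmere=7 Hollowpine=8 Ironridge=3 Juniper=24 → close Briarlake (overflow 17)
  24÷4 = 6 each, +1 to first 0
Round 2: Dunmere=13 Hollowpine=14 Ironridge=9 Juniper=30 → close Juniper (overflow 15)
  30÷3 = 10 each, +1 to first 0
Round 3: Dunmere=23 Hollowpine=24 Ironridge=19 → close Dunmere (overflow 17)
  23÷2 = 11 each, +1 to first 1
Round 4: Hollowpine=36 Ironridge=30 → close Hollowpine (overflow 26)
  36÷1 = 36 each, +1 to first 0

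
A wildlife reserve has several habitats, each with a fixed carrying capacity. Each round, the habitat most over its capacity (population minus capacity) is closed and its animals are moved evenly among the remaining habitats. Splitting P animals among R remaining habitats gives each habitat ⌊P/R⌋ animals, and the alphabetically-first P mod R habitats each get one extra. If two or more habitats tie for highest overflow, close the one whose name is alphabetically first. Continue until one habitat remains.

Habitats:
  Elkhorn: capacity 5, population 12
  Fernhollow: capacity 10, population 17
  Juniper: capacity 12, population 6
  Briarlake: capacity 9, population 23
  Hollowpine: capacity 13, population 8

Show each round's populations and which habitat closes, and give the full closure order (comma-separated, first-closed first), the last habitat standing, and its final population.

Closure order: Briarlake, Elkhorn, Fernhollow, Hollowpine
Last habitat: Juniper with 66 animals

Round 1: Briarlake=23 Elkhorn=12 Fernhollow=17 Hollowpine=8 Juniper=6 → close Briarlake (overflow 14)
  23÷4 = 5 each, +1 to first 3
Round 2: Elkhorn=18 Fernhollow=23 Hollowpine=14 Juniper=11 → close Elkhorn (overflow 13)
  18÷3 = 6 each, +1 to first 0
Round 3: Fernhollow=29 Hollowpine=20 Juniper=17 → close Fernhollow (overflow 19)
  29÷2 = 14 each, +1 to first 1
Round 4: Hollowpine=35 Juniper=31 → close Hollowpine (overflow 22)
  35÷1 = 35 each, +1 to first 0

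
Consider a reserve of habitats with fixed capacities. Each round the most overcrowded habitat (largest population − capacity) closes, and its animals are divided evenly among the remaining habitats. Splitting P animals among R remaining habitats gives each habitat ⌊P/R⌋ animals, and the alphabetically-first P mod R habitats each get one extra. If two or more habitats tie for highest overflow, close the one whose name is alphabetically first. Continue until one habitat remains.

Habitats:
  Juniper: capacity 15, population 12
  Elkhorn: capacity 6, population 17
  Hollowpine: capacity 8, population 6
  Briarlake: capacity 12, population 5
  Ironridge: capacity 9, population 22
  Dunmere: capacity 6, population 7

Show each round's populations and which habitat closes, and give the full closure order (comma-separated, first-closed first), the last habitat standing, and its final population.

Round 1: Briarlake=5 Dunmere=7 Elkhorn=17 Hollowpine=6 Ironridge=22 Juniper=12 → close Ironridge (overflow 13)
  22÷5 = 4 each, +1 to first 2
Round 2: Briarlake=10 Dunmere=12 Elkhorn=21 Hollowpine=10 Juniper=16 → close Elkhorn (overflow 15)
  21÷4 = 5 each, +1 to first 1
Round 3: Briarlake=16 Dunmere=17 Hollowpine=15 Juniper=21 → close Dunmere (overflow 11)
  17÷3 = 5 each, +1 to first 2
Round 4: Briarlake=22 Hollowpine=21 Juniper=26 → close Hollowpine (overflow 13)
  21÷2 = 10 each, +1 to first 1
Round 5: Briarlake=33 Juniper=36 → close Briarlake (overflow 21)
  33÷1 = 33 each, +1 to first 0

Closure order: Ironridge, Elkhorn, Dunmere, Hollowpine, Briarlake
Last habitat: Juniper with 69 animals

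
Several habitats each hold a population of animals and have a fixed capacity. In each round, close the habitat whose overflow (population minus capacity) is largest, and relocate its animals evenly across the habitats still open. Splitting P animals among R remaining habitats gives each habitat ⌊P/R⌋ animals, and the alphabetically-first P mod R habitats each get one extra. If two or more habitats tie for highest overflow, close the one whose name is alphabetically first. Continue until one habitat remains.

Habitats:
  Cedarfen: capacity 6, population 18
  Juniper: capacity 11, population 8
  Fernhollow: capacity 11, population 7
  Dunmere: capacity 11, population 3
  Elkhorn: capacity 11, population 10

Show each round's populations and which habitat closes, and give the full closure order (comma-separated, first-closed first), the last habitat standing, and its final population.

Closure order: Cedarfen, Elkhorn, Juniper, Fernhollow
Last habitat: Dunmere with 46 animals

Round 1: Cedarfen=18 Dunmere=3 Elkhorn=10 Fernhollow=7 Juniper=8 → close Cedarfen (overflow 12)
  18÷4 = 4 each, +1 to first 2
Round 2: Dunmere=8 Elkhorn=15 Fernhollow=11 Juniper=12 → close Elkhorn (overflow 4)
  15÷3 = 5 each, +1 to first 0
Round 3: Dunmere=13 Fernhollow=16 Juniper=17 → close Juniper (overflow 6)
  17÷2 = 8 each, +1 to first 1
Round 4: Dunmere=22 Fernhollow=24 → close Fernhollow (overflow 13)
  24÷1 = 24 each, +1 to first 0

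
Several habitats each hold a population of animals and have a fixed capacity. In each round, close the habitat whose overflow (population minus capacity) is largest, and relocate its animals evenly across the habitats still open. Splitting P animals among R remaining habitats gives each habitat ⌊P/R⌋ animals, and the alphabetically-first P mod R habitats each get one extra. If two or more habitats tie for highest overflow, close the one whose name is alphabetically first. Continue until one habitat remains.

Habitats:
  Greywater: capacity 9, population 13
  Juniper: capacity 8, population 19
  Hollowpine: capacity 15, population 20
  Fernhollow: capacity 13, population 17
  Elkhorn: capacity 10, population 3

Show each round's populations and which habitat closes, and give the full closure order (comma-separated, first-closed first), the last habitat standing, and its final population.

Closure order: Juniper, Fernhollow, Greywater, Hollowpine
Last habitat: Elkhorn with 72 animals

Round 1: Elkhorn=3 Fernhollow=17 Greywater=13 Hollowpine=20 Juniper=19 → close Juniper (overflow 11)
  19÷4 = 4 each, +1 to first 3
Round 2: Elkhorn=8 Fernhollow=22 Greywater=18 Hollowpine=24 → close Fernhollow (overflow 9)
  22÷3 = 7 each, +1 to first 1
Round 3: Elkhorn=16 Greywater=25 Hollowpine=31 → close Greywater (overflow 16)
  25÷2 = 12 each, +1 to first 1
Round 4: Elkhorn=29 Hollowpine=43 → close Hollowpine (overflow 28)
  43÷1 = 43 each, +1 to first 0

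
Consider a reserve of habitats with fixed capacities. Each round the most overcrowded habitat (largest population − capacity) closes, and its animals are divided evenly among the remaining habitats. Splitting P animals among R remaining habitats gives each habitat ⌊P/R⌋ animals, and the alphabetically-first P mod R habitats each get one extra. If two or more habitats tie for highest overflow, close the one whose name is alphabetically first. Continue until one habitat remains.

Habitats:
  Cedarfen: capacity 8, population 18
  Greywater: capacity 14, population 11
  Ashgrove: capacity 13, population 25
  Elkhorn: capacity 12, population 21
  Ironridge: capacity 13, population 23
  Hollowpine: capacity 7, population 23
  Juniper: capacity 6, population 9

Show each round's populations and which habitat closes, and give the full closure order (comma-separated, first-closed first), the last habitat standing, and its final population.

Closure order: Hollowpine, Ashgrove, Cedarfen, Ironridge, Elkhorn, Juniper
Last habitat: Greywater with 130 animals

Round 1: Ashgrove=25 Cedarfen=18 Elkhorn=21 Greywater=11 Hollowpine=23 Ironridge=23 Juniper=9 → close Hollowpine (overflow 16)
  23÷6 = 3 each, +1 to first 5
Round 2: Ashgrove=29 Cedarfen=22 Elkhorn=25 Greywater=15 Ironridge=27 Juniper=12 → close Ashgrove (overflow 16)
  29÷5 = 5 each, +1 to first 4
Round 3: Cedarfen=28 Elkhorn=31 Greywater=21 Ironridge=33 Juniper=17 → close Cedarfen (overflow 20)
  28÷4 = 7 each, +1 to first 0
Round 4: Elkhorn=38 Greywater=28 Ironridge=40 Juniper=24 → close Ironridge (overflow 27)
  40÷3 = 13 each, +1 to first 1
Round 5: Elkhorn=52 Greywater=41 Juniper=37 → close Elkhorn (overflow 40)
  52÷2 = 26 each, +1 to first 0
Round 6: Greywater=67 Juniper=63 → close Juniper (overflow 57)
  63÷1 = 63 each, +1 to first 0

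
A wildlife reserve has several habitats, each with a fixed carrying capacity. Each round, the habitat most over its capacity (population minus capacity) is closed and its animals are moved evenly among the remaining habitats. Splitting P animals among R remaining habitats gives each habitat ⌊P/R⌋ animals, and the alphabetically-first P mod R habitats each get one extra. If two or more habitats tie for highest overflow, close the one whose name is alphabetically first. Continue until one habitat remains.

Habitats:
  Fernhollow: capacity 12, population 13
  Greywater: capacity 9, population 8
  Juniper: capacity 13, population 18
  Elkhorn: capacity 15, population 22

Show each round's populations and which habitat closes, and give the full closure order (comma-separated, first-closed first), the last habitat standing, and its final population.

Closure order: Elkhorn, Juniper, Fernhollow
Last habitat: Greywater with 61 animals

Round 1: Elkhorn=22 Fernhollow=13 Greywater=8 Juniper=18 → close Elkhorn (overflow 7)
  22÷3 = 7 each, +1 to first 1
Round 2: Fernhollow=21 Greywater=15 Juniper=25 → close Juniper (overflow 12)
  25÷2 = 12 each, +1 to first 1
Round 3: Fernhollow=34 Greywater=27 → close Fernhollow (overflow 22)
  34÷1 = 34 each, +1 to first 0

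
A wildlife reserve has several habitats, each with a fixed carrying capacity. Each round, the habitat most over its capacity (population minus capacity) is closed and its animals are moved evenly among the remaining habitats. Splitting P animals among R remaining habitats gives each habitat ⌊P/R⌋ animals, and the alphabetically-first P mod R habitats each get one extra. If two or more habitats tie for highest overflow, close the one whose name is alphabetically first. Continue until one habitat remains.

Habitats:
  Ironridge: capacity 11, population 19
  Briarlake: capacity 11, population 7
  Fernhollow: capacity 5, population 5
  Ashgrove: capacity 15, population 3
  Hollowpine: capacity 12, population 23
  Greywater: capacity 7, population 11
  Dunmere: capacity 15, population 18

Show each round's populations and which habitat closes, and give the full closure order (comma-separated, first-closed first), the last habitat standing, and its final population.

Closure order: Hollowpine, Ironridge, Greywater, Dunmere, Fernhollow, Briarlake
Last habitat: Ashgrove with 86 animals

Round 1: Ashgrove=3 Briarlake=7 Dunmere=18 Fernhollow=5 Greywater=11 Hollowpine=23 Ironridge=19 → close Hollowpine (overflow 11)
  23÷6 = 3 each, +1 to first 5
Round 2: Ashgrove=7 Briarlake=11 Dunmere=22 Fernhollow=9 Greywater=15 Ironridge=22 → close Ironridge (overflow 11)
  22÷5 = 4 each, +1 to first 2
Round 3: Ashgrove=12 Briarlake=16 Dunmere=26 Fernhollow=13 Greywater=19 → close Greywater (overflow 12)
  19÷4 = 4 each, +1 to first 3
Round 4: Ashgrove=17 Briarlake=21 Dunmere=31 Fernhollow=17 → close Dunmere (overflow 16)
  31÷3 = 10 each, +1 to first 1
Round 5: Ashgrove=28 Briarlake=31 Fernhollow=27 → close Fernhollow (overflow 22)
  27÷2 = 13 each, +1 to first 1
Round 6: Ashgrove=42 Briarlake=44 → close Briarlake (overflow 33)
  44÷1 = 44 each, +1 to first 0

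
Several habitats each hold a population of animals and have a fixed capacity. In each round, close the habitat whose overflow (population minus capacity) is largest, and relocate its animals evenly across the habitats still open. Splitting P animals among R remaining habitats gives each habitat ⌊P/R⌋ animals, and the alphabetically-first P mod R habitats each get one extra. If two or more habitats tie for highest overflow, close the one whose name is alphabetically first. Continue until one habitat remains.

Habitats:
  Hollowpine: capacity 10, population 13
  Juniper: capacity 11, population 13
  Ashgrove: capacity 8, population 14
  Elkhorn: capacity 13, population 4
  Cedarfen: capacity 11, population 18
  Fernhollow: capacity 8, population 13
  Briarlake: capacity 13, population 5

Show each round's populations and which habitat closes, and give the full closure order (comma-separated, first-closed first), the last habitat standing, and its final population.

Closure order: Cedarfen, Ashgrove, Fernhollow, Hollowpine, Juniper, Briarlake
Last habitat: Elkhorn with 80 animals

Round 1: Ashgrove=14 Briarlake=5 Cedarfen=18 Elkhorn=4 Fernhollow=13 Hollowpine=13 Juniper=13 → close Cedarfen (overflow 7)
  18÷6 = 3 each, +1 to first 0
Round 2: Ashgrove=17 Briarlake=8 Elkhorn=7 Fernhollow=16 Hollowpine=16 Juniper=16 → close Ashgrove (overflow 9)
  17÷5 = 3 each, +1 to first 2
Round 3: Briarlake=12 Elkhorn=11 Fernhollow=19 Hollowpine=19 Juniper=19 → close Fernhollow (overflow 11)
  19÷4 = 4 each, +1 to first 3
Round 4: Briarlake=17 Elkhorn=16 Hollowpine=24 Juniper=23 → close Hollowpine (overflow 14)
  24÷3 = 8 each, +1 to first 0
Round 5: Briarlake=25 Elkhorn=24 Juniper=31 → close Juniper (overflow 20)
  31÷2 = 15 each, +1 to first 1
Round 6: Briarlake=41 Elkhorn=39 → close Briarlake (overflow 28)
  41÷1 = 41 each, +1 to first 0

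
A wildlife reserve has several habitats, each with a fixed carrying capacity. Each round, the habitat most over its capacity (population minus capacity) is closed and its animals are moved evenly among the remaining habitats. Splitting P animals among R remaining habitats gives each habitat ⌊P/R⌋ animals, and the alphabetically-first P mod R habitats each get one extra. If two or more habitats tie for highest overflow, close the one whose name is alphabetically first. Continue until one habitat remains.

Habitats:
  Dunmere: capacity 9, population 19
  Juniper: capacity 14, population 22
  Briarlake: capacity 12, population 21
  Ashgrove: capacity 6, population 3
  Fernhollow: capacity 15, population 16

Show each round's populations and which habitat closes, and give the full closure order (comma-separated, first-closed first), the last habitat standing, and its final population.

Closure order: Dunmere, Briarlake, Juniper, Fernhollow
Last habitat: Ashgrove with 81 animals

Round 1: Ashgrove=3 Briarlake=21 Dunmere=19 Fernhollow=16 Juniper=22 → close Dunmere (overflow 10)
  19÷4 = 4 each, +1 to first 3
Round 2: Ashgrove=8 Briarlake=26 Fernhollow=21 Juniper=26 → close Briarlake (overflow 14)
  26÷3 = 8 each, +1 to first 2
Round 3: Ashgrove=17 Fernhollow=30 Juniper=34 → close Juniper (overflow 20)
  34÷2 = 17 each, +1 to first 0
Round 4: Ashgrove=34 Fernhollow=47 → close Fernhollow (overflow 32)
  47÷1 = 47 each, +1 to first 0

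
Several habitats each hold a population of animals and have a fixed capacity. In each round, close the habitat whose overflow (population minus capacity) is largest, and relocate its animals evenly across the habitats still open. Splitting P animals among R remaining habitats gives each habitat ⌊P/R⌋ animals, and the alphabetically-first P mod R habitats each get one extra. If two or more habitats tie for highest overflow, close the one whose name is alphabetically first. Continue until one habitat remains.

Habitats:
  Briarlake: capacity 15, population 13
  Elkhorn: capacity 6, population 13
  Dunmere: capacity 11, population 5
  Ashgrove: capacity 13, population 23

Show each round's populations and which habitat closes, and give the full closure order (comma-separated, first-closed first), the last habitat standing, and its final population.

Closure order: Ashgrove, Elkhorn, Briarlake
Last habitat: Dunmere with 54 animals

Round 1: Ashgrove=23 Briarlake=13 Dunmere=5 Elkhorn=13 → close Ashgrove (overflow 10)
  23÷3 = 7 each, +1 to first 2
Round 2: Briarlake=21 Dunmere=13 Elkhorn=20 → close Elkhorn (overflow 14)
  20÷2 = 10 each, +1 to first 0
Round 3: Briarlake=31 Dunmere=23 → close Briarlake (overflow 16)
  31÷1 = 31 each, +1 to first 0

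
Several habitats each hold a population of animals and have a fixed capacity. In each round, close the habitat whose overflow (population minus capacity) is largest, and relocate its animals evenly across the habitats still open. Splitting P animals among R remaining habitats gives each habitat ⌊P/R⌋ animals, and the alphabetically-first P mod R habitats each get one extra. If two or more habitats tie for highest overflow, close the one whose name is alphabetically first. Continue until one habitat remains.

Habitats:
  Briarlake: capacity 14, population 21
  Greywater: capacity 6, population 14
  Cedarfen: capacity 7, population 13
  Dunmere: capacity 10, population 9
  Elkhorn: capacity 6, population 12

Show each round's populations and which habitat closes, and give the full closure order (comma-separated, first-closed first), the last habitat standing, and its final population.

Round 1: Briarlake=21 Cedarfen=13 Dunmere=9 Elkhorn=12 Greywater=14 → close Greywater (overflow 8)
  14÷4 = 3 each, +1 to first 2
Round 2: Briarlake=25 Cedarfen=17 Dunmere=12 Elkhorn=15 → close Briarlake (overflow 11)
  25÷3 = 8 each, +1 to first 1
Round 3: Cedarfen=26 Dunmere=20 Elkhorn=23 → close Cedarfen (overflow 19)
  26÷2 = 13 each, +1 to first 0
Round 4: Dunmere=33 Elkhorn=36 → close Elkhorn (overflow 30)
  36÷1 = 36 each, +1 to first 0

Closure order: Greywater, Briarlake, Cedarfen, Elkhorn
Last habitat: Dunmere with 69 animals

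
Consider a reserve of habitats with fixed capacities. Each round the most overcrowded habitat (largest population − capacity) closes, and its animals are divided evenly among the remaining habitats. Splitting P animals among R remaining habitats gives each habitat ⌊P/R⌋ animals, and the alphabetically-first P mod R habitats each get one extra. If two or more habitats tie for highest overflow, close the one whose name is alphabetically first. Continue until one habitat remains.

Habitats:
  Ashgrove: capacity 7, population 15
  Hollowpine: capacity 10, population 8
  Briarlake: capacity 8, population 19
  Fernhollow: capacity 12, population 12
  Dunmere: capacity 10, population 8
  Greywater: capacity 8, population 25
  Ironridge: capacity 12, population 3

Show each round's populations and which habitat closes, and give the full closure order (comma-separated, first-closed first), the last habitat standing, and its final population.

Round 1: Ashgrove=15 Briarlake=19 Dunmere=8 Fernhollow=12 Greywater=25 Hollowpine=8 Ironridge=3 → close Greywater (overflow 17)
  25÷6 = 4 each, +1 to first 1
Round 2: Ashgrove=20 Briarlake=23 Dunmere=12 Fernhollow=16 Hollowpine=12 Ironridge=7 → close Briarlake (overflow 15)
  23÷5 = 4 each, +1 to first 3
Round 3: Ashgrove=25 Dunmere=17 Fernhollow=21 Hollowpine=16 Ironridge=11 → close Ashgrove (overflow 18)
  25÷4 = 6 each, +1 to first 1
Round 4: Dunmere=24 Fernhollow=27 Hollowpine=22 Ironridge=17 → close Fernhollow (overflow 15)
  27÷3 = 9 each, +1 to first 0
Round 5: Dunmere=33 Hollowpine=31 Ironridge=26 → close Dunmere (overflow 23)
  33÷2 = 16 each, +1 to first 1
Round 6: Hollowpine=48 Ironridge=42 → close Hollowpine (overflow 38)
  48÷1 = 48 each, +1 to first 0

Closure order: Greywater, Briarlake, Ashgrove, Fernhollow, Dunmere, Hollowpine
Last habitat: Ironridge with 90 animals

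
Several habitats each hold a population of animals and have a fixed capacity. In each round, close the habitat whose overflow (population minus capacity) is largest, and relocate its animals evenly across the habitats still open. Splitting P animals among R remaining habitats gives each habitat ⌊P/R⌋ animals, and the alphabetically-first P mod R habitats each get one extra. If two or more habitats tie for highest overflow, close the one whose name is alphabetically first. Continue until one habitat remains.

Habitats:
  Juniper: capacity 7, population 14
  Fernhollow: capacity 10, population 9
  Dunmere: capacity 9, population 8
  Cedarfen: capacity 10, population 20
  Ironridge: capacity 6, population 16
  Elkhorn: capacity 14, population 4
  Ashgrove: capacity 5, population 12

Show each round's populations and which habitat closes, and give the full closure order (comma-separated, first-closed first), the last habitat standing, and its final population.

Round 1: Ashgrove=12 Cedarfen=20 Dunmere=8 Elkhorn=4 Fernhollow=9 Ironridge=16 Juniper=14 → close Cedarfen (overflow 10)
  20÷6 = 3 each, +1 to first 2
Round 2: Ashgrove=16 Dunmere=12 Elkhorn=7 Fernhollow=12 Ironridge=19 Juniper=17 → close Ironridge (overflow 13)
  19÷5 = 3 each, +1 to first 4
Round 3: Ashgrove=20 Dunmere=16 Elkhorn=11 Fernhollow=16 Juniper=20 → close Ashgrove (overflow 15)
  20÷4 = 5 each, +1 to first 0
Round 4: Dunmere=21 Elkhorn=16 Fernhollow=21 Juniper=25 → close Juniper (overflow 18)
  25÷3 = 8 each, +1 to first 1
Round 5: Dunmere=30 Elkhorn=24 Fernhollow=29 → close Dunmere (overflow 21)
  30÷2 = 15 each, +1 to first 0
Round 6: Elkhorn=39 Fernhollow=44 → close Fernhollow (overflow 34)
  44÷1 = 44 each, +1 to first 0

Closure order: Cedarfen, Ironridge, Ashgrove, Juniper, Dunmere, Fernhollow
Last habitat: Elkhorn with 83 animals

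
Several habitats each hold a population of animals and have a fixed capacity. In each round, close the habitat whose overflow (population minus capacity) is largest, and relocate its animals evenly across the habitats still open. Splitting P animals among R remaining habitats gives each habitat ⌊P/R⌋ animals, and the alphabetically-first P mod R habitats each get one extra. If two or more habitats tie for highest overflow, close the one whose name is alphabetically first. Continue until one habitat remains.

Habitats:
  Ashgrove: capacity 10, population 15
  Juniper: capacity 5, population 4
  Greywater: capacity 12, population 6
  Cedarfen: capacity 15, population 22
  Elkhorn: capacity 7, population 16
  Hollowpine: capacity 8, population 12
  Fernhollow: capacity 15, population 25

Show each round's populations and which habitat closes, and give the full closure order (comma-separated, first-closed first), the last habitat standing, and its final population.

Closure order: Fernhollow, Elkhorn, Cedarfen, Ashgrove, Hollowpine, Juniper
Last habitat: Greywater with 100 animals

Round 1: Ashgrove=15 Cedarfen=22 Elkhorn=16 Fernhollow=25 Greywater=6 Hollowpine=12 Juniper=4 → close Fernhollow (overflow 10)
  25÷6 = 4 each, +1 to first 1
Round 2: Ashgrove=20 Cedarfen=26 Elkhorn=20 Greywater=10 Hollowpine=16 Juniper=8 → close Elkhorn (overflow 13)
  20÷5 = 4 each, +1 to first 0
Round 3: Ashgrove=24 Cedarfen=30 Greywater=14 Hollowpine=20 Juniper=12 → close Cedarfen (overflow 15)
  30÷4 = 7 each, +1 to first 2
Round 4: Ashgrove=32 Greywater=22 Hollowpine=27 Juniper=19 → close Ashgrove (overflow 22)
  32÷3 = 10 each, +1 to first 2
Round 5: Greywater=33 Hollowpine=38 Juniper=29 → close Hollowpine (overflow 30)
  38÷2 = 19 each, +1 to first 0
Round 6: Greywater=52 Juniper=48 → close Juniper (overflow 43)
  48÷1 = 48 each, +1 to first 0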